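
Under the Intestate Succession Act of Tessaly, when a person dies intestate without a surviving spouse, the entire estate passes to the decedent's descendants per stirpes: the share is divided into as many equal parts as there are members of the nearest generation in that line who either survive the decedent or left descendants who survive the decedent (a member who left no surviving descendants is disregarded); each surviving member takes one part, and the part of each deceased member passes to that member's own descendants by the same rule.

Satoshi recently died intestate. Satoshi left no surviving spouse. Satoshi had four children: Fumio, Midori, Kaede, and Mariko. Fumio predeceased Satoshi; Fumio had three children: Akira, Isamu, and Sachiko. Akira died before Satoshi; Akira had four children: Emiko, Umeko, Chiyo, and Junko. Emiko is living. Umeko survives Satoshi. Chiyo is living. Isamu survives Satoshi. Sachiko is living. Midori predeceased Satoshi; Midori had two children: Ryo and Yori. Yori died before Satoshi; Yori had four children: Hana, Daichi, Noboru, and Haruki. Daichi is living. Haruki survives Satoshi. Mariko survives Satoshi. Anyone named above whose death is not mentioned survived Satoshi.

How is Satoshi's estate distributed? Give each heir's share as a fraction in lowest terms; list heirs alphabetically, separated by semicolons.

Chiyo 1/48; Daichi 1/32; Emiko 1/48; Hana 1/32; Haruki 1/32; Isamu 1/12; Junko 1/48; Kaede 1/4; Mariko 1/4; Noboru 1/32; Ryo 1/8; Sachiko 1/12; Umeko 1/48

There is no surviving spouse, so the entire estate passes to Satoshi's descendants per stirpes.
The estate is divided into 4 equal shares of 1/4 among Fumio, Midori, Kaede, Mariko.
Fumio predeceased; the 1/4 allotted to Fumio's branch passes to Fumio's issue by representation.
The 1/4 is divided into 3 equal shares of 1/12 among Akira, Isamu, Sachiko.
Akira predeceased; the 1/12 allotted to Akira's branch passes to Akira's issue by representation.
The 1/12 is divided into 4 equal shares of 1/48 among Emiko, Umeko, Chiyo, Junko.
Emiko is living and takes 1/48.
Umeko is living and takes 1/48.
Chiyo is living and takes 1/48.
Junko is living and takes 1/48.
Isamu is living and takes 1/12.
Sachiko is living and takes 1/12.
Midori predeceased; the 1/4 allotted to Midori's branch passes to Midori's issue by representation.
The 1/4 is divided into 2 equal shares of 1/8 among Ryo, Yori.
Ryo is living and takes 1/8.
Yori predeceased; the 1/8 allotted to Yori's branch passes to Yori's issue by representation.
The 1/8 is divided into 4 equal shares of 1/32 among Hana, Daichi, Noboru, Haruki.
Hana is living and takes 1/32.
Daichi is living and takes 1/32.
Noboru is living and takes 1/32.
Haruki is living and takes 1/32.
Kaede is living and takes 1/4.
Mariko is living and takes 1/4.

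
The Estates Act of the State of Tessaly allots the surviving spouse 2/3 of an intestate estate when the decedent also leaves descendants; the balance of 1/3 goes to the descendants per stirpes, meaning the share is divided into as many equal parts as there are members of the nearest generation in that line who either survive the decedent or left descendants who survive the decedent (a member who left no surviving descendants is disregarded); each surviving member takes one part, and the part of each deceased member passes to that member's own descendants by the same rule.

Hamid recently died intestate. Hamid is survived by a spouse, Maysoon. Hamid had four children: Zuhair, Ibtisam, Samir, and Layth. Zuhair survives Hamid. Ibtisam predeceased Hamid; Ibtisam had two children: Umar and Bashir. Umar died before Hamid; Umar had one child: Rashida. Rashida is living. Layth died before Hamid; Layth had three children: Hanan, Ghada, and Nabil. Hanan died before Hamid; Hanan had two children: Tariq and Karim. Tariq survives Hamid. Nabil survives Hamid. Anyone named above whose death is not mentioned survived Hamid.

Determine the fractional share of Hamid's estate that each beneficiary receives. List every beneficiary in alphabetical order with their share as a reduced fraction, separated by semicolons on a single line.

Maysoon, as surviving spouse, takes 2/3.
The remaining 1/3 passes to Hamid's descendants per stirpes.
The 1/3 is divided into 4 equal shares of 1/12 among Zuhair, Ibtisam, Samir, Layth.
Zuhair is living and takes 1/12.
Ibtisam predeceased; the 1/12 allotted to Ibtisam's branch passes to Ibtisam's issue by representation.
The 1/12 is divided into 2 equal shares of 1/24 among Umar, Bashir.
Umar predeceased; the 1/24 allotted to Umar's branch passes to Umar's issue by representation.
Rashida is the sole taker at this level and receives the full 1/24.
Bashir is living and takes 1/24.
Samir is living and takes 1/12.
Layth predeceased; the 1/12 allotted to Layth's branch passes to Layth's issue by representation.
The 1/12 is divided into 3 equal shares of 1/36 among Hanan, Ghada, Nabil.
Hanan predeceased; the 1/36 allotted to Hanan's branch passes to Hanan's issue by representation.
The 1/36 is divided into 2 equal shares of 1/72 among Tariq, Karim.
Tariq is living and takes 1/72.
Karim is living and takes 1/72.
Ghada is living and takes 1/36.
Nabil is living and takes 1/36.

Bashir 1/24; Ghada 1/36; Karim 1/72; Maysoon 2/3; Nabil 1/36; Rashida 1/24; Samir 1/12; Tariq 1/72; Zuhair 1/12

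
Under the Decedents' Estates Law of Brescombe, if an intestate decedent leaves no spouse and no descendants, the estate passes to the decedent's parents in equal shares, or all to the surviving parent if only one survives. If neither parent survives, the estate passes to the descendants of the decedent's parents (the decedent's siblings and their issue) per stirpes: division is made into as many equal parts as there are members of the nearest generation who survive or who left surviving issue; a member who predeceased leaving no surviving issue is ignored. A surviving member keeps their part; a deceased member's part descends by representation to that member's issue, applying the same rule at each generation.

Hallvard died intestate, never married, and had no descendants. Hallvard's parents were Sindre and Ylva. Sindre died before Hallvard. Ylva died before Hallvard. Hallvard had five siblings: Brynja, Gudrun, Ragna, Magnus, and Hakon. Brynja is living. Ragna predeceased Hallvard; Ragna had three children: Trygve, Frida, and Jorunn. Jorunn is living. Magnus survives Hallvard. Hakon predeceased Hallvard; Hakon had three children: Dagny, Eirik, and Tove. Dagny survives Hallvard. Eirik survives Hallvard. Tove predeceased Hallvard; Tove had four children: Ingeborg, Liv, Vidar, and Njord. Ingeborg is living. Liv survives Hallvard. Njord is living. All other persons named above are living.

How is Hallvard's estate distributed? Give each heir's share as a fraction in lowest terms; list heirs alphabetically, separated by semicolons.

Neither parent survives and there are no descendants, so the estate passes to Hallvard's siblings and their issue per stirpes.
The estate is divided into 5 equal shares of 1/5 among Brynja, Gudrun, Ragna, Magnus, Hakon.
Brynja is living and takes 1/5.
Gudrun is living and takes 1/5.
Ragna predeceased; the 1/5 allotted to Ragna's branch passes to Ragna's issue by representation.
The 1/5 is divided into 3 equal shares of 1/15 among Trygve, Frida, Jorunn.
Trygve is living and takes 1/15.
Frida is living and takes 1/15.
Jorunn is living and takes 1/15.
Magnus is living and takes 1/5.
Hakon predeceased; the 1/5 allotted to Hakon's branch passes to Hakon's issue by representation.
The 1/5 is divided into 3 equal shares of 1/15 among Dagny, Eirik, Tove.
Dagny is living and takes 1/15.
Eirik is living and takes 1/15.
Tove predeceased; the 1/15 allotted to Tove's branch passes to Tove's issue by representation.
The 1/15 is divided into 4 equal shares of 1/60 among Ingeborg, Liv, Vidar, Njord.
Ingeborg is living and takes 1/60.
Liv is living and takes 1/60.
Vidar is living and takes 1/60.
Njord is living and takes 1/60.

Brynja 1/5; Dagny 1/15; Eirik 1/15; Frida 1/15; Gudrun 1/5; Ingeborg 1/60; Jorunn 1/15; Liv 1/60; Magnus 1/5; Njord 1/60; Trygve 1/15; Vidar 1/60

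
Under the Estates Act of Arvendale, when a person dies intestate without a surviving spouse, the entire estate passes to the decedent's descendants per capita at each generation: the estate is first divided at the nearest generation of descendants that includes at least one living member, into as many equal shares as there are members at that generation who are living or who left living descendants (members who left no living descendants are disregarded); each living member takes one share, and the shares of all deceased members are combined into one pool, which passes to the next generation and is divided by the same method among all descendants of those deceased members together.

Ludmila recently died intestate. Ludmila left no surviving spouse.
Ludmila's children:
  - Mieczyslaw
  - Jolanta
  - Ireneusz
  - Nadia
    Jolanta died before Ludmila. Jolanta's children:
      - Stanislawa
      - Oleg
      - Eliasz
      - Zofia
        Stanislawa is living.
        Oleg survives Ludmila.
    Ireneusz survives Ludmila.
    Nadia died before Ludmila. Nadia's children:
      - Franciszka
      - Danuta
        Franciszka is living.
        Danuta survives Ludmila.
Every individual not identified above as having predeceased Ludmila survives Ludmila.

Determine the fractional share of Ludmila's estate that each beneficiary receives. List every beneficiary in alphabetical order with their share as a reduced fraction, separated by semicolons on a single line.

There is no surviving spouse, so the entire estate passes to Ludmila's descendants per capita at each generation.
At generation 1 (Mieczyslaw, Jolanta, Ireneusz, Nadia) there are 4 shares of (1)/4 = 1/4 each.
Living: Mieczyslaw and Ireneusz — each takes 1/4.
Deceased: Jolanta and Nadia. Their combined 1/2 is pooled and carried to generation 2.
At generation 2 (Stanislawa, Oleg, Eliasz, Zofia, Franciszka, Danuta) there are 6 shares of (1/2)/6 = 1/12 each.
Living: Stanislawa, Oleg, Eliasz, Zofia, Franciszka, and Danuta — each takes 1/12.

Danuta 1/12; Eliasz 1/12; Franciszka 1/12; Ireneusz 1/4; Mieczyslaw 1/4; Oleg 1/12; Stanislawa 1/12; Zofia 1/12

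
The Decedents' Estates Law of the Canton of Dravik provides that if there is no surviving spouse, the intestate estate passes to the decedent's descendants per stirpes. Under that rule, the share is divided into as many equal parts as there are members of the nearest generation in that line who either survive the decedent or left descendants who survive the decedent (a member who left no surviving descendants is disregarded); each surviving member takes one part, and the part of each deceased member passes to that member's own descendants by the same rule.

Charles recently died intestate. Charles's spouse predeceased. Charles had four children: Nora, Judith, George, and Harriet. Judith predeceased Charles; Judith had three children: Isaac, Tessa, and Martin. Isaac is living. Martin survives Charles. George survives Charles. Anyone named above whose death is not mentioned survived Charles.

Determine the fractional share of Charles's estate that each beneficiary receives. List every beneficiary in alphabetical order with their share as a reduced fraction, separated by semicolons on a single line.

There is no surviving spouse, so the entire estate passes to Charles's descendants per stirpes.
The estate is divided into 4 equal shares of 1/4 among Nora, Judith, George, Harriet.
Nora is living and takes 1/4.
Judith predeceased; the 1/4 allotted to Judith's branch passes to Judith's issue by representation.
The 1/4 is divided into 3 equal shares of 1/12 among Isaac, Tessa, Martin.
Isaac is living and takes 1/12.
Tessa is living and takes 1/12.
Martin is living and takes 1/12.
George is living and takes 1/4.
Harriet is living and takes 1/4.

George 1/4; Harriet 1/4; Isaac 1/12; Martin 1/12; Nora 1/4; Tessa 1/12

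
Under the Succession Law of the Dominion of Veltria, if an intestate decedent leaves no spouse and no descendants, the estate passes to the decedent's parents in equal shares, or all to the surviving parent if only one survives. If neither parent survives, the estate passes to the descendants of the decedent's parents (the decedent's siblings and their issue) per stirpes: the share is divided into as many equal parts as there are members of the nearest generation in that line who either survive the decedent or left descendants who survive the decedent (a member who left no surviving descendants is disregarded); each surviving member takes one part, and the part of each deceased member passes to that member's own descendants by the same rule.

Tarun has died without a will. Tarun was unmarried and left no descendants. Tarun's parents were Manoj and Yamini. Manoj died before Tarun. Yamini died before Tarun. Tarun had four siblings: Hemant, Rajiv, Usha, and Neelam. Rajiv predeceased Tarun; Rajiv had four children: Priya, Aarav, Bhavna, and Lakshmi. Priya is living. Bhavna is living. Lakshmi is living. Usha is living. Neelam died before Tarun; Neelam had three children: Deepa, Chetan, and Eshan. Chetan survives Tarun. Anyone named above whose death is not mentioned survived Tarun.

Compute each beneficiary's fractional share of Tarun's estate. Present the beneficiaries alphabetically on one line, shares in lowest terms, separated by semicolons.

Neither parent survives and there are no descendants, so the estate passes to Tarun's siblings and their issue per stirpes.
The estate is divided into 4 equal shares of 1/4 among Hemant, Rajiv, Usha, Neelam.
Hemant is living and takes 1/4.
Rajiv predeceased; the 1/4 allotted to Rajiv's branch passes to Rajiv's issue by representation.
The 1/4 is divided into 4 equal shares of 1/16 among Priya, Aarav, Bhavna, Lakshmi.
Priya is living and takes 1/16.
Aarav is living and takes 1/16.
Bhavna is living and takes 1/16.
Lakshmi is living and takes 1/16.
Usha is living and takes 1/4.
Neelam predeceased; the 1/4 allotted to Neelam's branch passes to Neelam's issue by representation.
The 1/4 is divided into 3 equal shares of 1/12 among Deepa, Chetan, Eshan.
Deepa is living and takes 1/12.
Chetan is living and takes 1/12.
Eshan is living and takes 1/12.

Aarav 1/16; Bhavna 1/16; Chetan 1/12; Deepa 1/12; Eshan 1/12; Hemant 1/4; Lakshmi 1/16; Priya 1/16; Usha 1/4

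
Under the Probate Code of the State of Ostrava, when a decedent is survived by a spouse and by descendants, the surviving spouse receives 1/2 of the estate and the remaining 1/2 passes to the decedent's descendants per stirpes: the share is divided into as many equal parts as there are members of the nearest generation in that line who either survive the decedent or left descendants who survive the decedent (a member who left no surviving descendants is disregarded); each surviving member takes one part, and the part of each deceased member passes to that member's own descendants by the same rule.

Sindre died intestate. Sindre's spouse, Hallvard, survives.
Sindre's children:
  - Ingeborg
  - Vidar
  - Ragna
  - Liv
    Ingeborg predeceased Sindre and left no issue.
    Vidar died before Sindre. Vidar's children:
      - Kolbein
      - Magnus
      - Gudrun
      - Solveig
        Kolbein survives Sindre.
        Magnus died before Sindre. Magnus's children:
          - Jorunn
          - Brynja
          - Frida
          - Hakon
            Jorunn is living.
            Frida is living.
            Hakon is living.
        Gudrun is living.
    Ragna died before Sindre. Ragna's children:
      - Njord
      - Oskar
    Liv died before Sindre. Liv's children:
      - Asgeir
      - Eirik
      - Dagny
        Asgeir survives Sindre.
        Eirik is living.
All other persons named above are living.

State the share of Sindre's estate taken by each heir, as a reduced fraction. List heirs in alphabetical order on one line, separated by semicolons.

Asgeir 1/18; Brynja 1/96; Dagny 1/18; Eirik 1/18; Frida 1/96; Gudrun 1/24; Hakon 1/96; Hallvard 1/2; Jorunn 1/96; Kolbein 1/24; Njord 1/12; Oskar 1/12; Solveig 1/24

Hallvard, as surviving spouse, takes 1/2.
The remaining 1/2 passes to Sindre's descendants per stirpes.
Ingeborg left no surviving issue, so that branch lapses and is disregarded.
The 1/2 is divided into 3 equal shares of 1/6 among Vidar, Ragna, Liv.
Vidar predeceased; the 1/6 allotted to Vidar's branch passes to Vidar's issue by representation.
The 1/6 is divided into 4 equal shares of 1/24 among Kolbein, Magnus, Gudrun, Solveig.
Kolbein is living and takes 1/24.
Magnus predeceased; the 1/24 allotted to Magnus's branch passes to Magnus's issue by representation.
The 1/24 is divided into 4 equal shares of 1/96 among Jorunn, Brynja, Frida, Hakon.
Jorunn is living and takes 1/96.
Brynja is living and takes 1/96.
Frida is living and takes 1/96.
Hakon is living and takes 1/96.
Gudrun is living and takes 1/24.
Solveig is living and takes 1/24.
Ragna predeceased; the 1/6 allotted to Ragna's branch passes to Ragna's issue by representation.
The 1/6 is divided into 2 equal shares of 1/12 among Njord, Oskar.
Njord is living and takes 1/12.
Oskar is living and takes 1/12.
Liv predeceased; the 1/6 allotted to Liv's branch passes to Liv's issue by representation.
The 1/6 is divided into 3 equal shares of 1/18 among Asgeir, Eirik, Dagny.
Asgeir is living and takes 1/18.
Eirik is living and takes 1/18.
Dagny is living and takes 1/18.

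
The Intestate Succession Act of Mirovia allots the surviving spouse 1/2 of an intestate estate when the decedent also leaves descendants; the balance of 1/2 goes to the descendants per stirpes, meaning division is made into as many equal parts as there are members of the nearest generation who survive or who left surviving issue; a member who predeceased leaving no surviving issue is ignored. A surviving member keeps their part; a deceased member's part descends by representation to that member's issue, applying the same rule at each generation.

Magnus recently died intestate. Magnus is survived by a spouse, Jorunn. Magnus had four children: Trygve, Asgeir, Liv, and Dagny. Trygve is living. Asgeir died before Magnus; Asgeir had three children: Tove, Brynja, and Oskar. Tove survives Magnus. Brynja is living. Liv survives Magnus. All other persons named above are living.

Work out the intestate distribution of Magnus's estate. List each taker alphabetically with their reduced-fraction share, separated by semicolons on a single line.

Jorunn, as surviving spouse, takes 1/2.
The remaining 1/2 passes to Magnus's descendants per stirpes.
The 1/2 is divided into 4 equal shares of 1/8 among Trygve, Asgeir, Liv, Dagny.
Trygve is living and takes 1/8.
Asgeir predeceased; the 1/8 allotted to Asgeir's branch passes to Asgeir's issue by representation.
The 1/8 is divided into 3 equal shares of 1/24 among Tove, Brynja, Oskar.
Tove is living and takes 1/24.
Brynja is living and takes 1/24.
Oskar is living and takes 1/24.
Liv is living and takes 1/8.
Dagny is living and takes 1/8.

Brynja 1/24; Dagny 1/8; Jorunn 1/2; Liv 1/8; Oskar 1/24; Tove 1/24; Trygve 1/8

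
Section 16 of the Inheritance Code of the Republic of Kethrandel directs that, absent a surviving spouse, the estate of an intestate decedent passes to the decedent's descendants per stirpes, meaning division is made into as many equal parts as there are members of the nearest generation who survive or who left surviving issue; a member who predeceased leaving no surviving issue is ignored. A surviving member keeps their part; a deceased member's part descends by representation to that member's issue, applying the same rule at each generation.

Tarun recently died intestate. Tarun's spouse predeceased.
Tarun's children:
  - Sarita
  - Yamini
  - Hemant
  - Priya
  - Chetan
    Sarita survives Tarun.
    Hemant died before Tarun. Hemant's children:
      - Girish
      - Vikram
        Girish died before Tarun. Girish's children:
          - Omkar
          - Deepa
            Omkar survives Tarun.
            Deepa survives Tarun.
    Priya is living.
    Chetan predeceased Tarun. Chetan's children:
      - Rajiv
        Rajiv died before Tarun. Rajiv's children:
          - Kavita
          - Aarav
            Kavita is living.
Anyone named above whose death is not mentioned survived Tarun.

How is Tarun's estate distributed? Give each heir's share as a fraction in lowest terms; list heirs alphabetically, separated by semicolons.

There is no surviving spouse, so the entire estate passes to Tarun's descendants per stirpes.
The estate is divided into 5 equal shares of 1/5 among Sarita, Yamini, Hemant, Priya, Chetan.
Sarita is living and takes 1/5.
Yamini is living and takes 1/5.
Hemant predeceased; the 1/5 allotted to Hemant's branch passes to Hemant's issue by representation.
The 1/5 is divided into 2 equal shares of 1/10 among Girish, Vikram.
Girish predeceased; the 1/10 allotted to Girish's branch passes to Girish's issue by representation.
The 1/10 is divided into 2 equal shares of 1/20 among Omkar, Deepa.
Omkar is living and takes 1/20.
Deepa is living and takes 1/20.
Vikram is living and takes 1/10.
Priya is living and takes 1/5.
Chetan predeceased; the 1/5 allotted to Chetan's branch passes to Chetan's issue by representation.
Rajiv's line is the sole branch at this level, so the full 1/5 passes to Rajiv's issue by representation.
The 1/5 is divided into 2 equal shares of 1/10 among Kavita, Aarav.
Kavita is living and takes 1/10.
Aarav is living and takes 1/10.

Aarav 1/10; Deepa 1/20; Kavita 1/10; Omkar 1/20; Priya 1/5; Sarita 1/5; Vikram 1/10; Yamini 1/5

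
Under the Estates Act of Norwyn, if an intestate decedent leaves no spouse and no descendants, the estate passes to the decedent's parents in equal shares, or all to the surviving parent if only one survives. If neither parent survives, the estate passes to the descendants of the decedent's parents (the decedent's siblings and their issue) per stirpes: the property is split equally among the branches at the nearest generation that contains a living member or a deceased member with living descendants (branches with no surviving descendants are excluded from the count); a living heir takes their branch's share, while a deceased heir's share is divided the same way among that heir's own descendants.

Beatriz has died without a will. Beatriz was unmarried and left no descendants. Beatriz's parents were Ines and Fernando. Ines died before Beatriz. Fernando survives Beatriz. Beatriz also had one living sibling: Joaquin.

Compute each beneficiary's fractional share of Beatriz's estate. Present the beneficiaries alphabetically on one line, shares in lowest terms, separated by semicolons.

Only one parent, Fernando, survives, so Fernando takes the entire estate. The siblings take nothing because a surviving parent has priority.

Fernando 1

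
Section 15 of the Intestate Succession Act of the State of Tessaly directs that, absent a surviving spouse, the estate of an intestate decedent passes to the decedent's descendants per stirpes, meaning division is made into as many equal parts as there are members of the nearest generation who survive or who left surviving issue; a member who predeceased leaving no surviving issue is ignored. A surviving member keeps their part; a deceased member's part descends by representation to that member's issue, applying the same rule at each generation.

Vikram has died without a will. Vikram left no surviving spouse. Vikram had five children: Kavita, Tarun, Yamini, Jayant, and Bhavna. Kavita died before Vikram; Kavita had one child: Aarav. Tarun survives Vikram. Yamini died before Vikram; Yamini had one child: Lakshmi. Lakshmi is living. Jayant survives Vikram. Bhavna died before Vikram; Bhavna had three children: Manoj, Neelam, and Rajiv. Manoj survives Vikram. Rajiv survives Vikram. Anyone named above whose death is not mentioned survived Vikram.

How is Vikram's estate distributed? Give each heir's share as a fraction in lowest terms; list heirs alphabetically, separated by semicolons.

Aarav 1/5; Jayant 1/5; Lakshmi 1/5; Manoj 1/15; Neelam 1/15; Rajiv 1/15; Tarun 1/5

There is no surviving spouse, so the entire estate passes to Vikram's descendants per stirpes.
The estate is divided into 5 equal shares of 1/5 among Kavita, Tarun, Yamini, Jayant, Bhavna.
Kavita predeceased; the 1/5 allotted to Kavita's branch passes to Kavita's issue by representation.
Aarav is the sole taker at this level and receives the full 1/5.
Tarun is living and takes 1/5.
Yamini predeceased; the 1/5 allotted to Yamini's branch passes to Yamini's issue by representation.
Lakshmi is the sole taker at this level and receives the full 1/5.
Jayant is living and takes 1/5.
Bhavna predeceased; the 1/5 allotted to Bhavna's branch passes to Bhavna's issue by representation.
The 1/5 is divided into 3 equal shares of 1/15 among Manoj, Neelam, Rajiv.
Manoj is living and takes 1/15.
Neelam is living and takes 1/15.
Rajiv is living and takes 1/15.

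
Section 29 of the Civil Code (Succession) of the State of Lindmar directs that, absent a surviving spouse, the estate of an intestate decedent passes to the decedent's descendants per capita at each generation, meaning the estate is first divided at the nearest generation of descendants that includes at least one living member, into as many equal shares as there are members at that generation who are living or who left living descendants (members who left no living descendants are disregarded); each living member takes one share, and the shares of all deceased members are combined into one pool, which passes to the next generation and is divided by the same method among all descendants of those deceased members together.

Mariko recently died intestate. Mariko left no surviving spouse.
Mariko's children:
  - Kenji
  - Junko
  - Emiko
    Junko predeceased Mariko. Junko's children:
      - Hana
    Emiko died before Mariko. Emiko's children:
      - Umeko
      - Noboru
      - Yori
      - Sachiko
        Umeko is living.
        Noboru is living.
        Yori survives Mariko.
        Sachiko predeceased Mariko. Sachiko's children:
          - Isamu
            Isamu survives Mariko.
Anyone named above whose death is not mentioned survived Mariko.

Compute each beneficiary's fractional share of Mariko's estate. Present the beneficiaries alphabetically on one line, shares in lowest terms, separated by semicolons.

Hana 2/15; Isamu 2/15; Kenji 1/3; Noboru 2/15; Umeko 2/15; Yori 2/15

There is no surviving spouse, so the entire estate passes to Mariko's descendants per capita at each generation.
At generation 1 (Kenji, Junko, Emiko) there are 3 shares of (1)/3 = 1/3 each.
Living: Kenji — each takes 1/3.
Deceased: Junko and Emiko. Their combined 2/3 is pooled and carried to generation 2.
At generation 2 (Hana, Umeko, Noboru, Yori, Sachiko) there are 5 shares of (2/3)/5 = 2/15 each.
Living: Hana, Umeko, Noboru, and Yori — each takes 2/15.
Deceased: Sachiko. That 2/15 share is carried to generation 3.
At generation 3 (Isamu) there are 1 shares of (2/15)/1 = 2/15 each.
Living: Isamu — each takes 2/15.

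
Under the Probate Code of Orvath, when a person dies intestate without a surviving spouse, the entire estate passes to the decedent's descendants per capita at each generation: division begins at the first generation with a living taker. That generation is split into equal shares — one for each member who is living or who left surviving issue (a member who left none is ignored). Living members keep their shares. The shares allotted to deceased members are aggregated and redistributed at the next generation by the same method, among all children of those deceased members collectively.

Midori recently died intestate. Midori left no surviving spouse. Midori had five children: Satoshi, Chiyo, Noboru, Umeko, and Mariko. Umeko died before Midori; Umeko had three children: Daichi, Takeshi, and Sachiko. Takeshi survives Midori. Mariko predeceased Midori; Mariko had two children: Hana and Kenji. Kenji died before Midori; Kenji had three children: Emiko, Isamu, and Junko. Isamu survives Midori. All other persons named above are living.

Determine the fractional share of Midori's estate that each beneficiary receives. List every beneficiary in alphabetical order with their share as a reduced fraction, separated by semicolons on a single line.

There is no surviving spouse, so the entire estate passes to Midori's descendants per capita at each generation.
At generation 1 (Satoshi, Chiyo, Noboru, Umeko, Mariko) there are 5 shares of (1)/5 = 1/5 each.
Living: Satoshi, Chiyo, and Noboru — each takes 1/5.
Deceased: Umeko and Mariko. Their combined 2/5 is pooled and carried to generation 2.
At generation 2 (Daichi, Takeshi, Sachiko, Hana, Kenji) there are 5 shares of (2/5)/5 = 2/25 each.
Living: Daichi, Takeshi, Sachiko, and Hana — each takes 2/25.
Deceased: Kenji. That 2/25 share is carried to generation 3.
At generation 3 (Emiko, Isamu, Junko) there are 3 shares of (2/25)/3 = 2/75 each.
Living: Emiko, Isamu, and Junko — each takes 2/75.

Chiyo 1/5; Daichi 2/25; Emiko 2/75; Hana 2/25; Isamu 2/75; Junko 2/75; Noboru 1/5; Sachiko 2/25; Satoshi 1/5; Takeshi 2/25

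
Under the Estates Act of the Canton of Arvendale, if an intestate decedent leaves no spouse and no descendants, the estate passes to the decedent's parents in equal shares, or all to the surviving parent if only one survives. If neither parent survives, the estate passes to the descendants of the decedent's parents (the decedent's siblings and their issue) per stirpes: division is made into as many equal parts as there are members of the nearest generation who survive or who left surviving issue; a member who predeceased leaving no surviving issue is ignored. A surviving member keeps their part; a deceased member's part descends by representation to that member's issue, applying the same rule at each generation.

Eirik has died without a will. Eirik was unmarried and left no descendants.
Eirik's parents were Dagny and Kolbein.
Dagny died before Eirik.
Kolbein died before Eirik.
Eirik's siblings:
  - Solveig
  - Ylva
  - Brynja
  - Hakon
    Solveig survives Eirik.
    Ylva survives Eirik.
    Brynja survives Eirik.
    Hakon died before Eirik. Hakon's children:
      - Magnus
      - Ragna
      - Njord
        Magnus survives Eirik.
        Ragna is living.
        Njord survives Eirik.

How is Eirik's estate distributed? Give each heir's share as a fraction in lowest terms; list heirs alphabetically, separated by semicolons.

Brynja 1/4; Magnus 1/12; Njord 1/12; Ragna 1/12; Solveig 1/4; Ylva 1/4

Neither parent survives and there are no descendants, so the estate passes to Eirik's siblings and their issue per stirpes.
The estate is divided into 4 equal shares of 1/4 among Solveig, Ylva, Brynja, Hakon.
Solveig is living and takes 1/4.
Ylva is living and takes 1/4.
Brynja is living and takes 1/4.
Hakon predeceased; the 1/4 allotted to Hakon's branch passes to Hakon's issue by representation.
The 1/4 is divided into 3 equal shares of 1/12 among Magnus, Ragna, Njord.
Magnus is living and takes 1/12.
Ragna is living and takes 1/12.
Njord is living and takes 1/12.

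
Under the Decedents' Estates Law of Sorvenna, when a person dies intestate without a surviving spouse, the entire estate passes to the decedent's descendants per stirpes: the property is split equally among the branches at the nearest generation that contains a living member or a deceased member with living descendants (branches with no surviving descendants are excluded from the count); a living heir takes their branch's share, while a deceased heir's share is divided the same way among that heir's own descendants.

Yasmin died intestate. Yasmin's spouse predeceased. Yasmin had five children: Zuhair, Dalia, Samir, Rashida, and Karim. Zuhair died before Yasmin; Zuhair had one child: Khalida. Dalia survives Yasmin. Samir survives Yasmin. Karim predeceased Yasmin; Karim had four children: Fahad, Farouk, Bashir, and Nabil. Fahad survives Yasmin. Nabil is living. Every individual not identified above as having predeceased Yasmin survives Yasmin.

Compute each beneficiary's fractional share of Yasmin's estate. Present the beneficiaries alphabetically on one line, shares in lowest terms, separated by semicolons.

Bashir 1/20; Dalia 1/5; Fahad 1/20; Farouk 1/20; Khalida 1/5; Nabil 1/20; Rashida 1/5; Samir 1/5

There is no surviving spouse, so the entire estate passes to Yasmin's descendants per stirpes.
The estate is divided into 5 equal shares of 1/5 among Zuhair, Dalia, Samir, Rashida, Karim.
Zuhair predeceased; the 1/5 allotted to Zuhair's branch passes to Zuhair's issue by representation.
Khalida is the sole taker at this level and receives the full 1/5.
Dalia is living and takes 1/5.
Samir is living and takes 1/5.
Rashida is living and takes 1/5.
Karim predeceased; the 1/5 allotted to Karim's branch passes to Karim's issue by representation.
The 1/5 is divided into 4 equal shares of 1/20 among Fahad, Farouk, Bashir, Nabil.
Fahad is living and takes 1/20.
Farouk is living and takes 1/20.
Bashir is living and takes 1/20.
Nabil is living and takes 1/20.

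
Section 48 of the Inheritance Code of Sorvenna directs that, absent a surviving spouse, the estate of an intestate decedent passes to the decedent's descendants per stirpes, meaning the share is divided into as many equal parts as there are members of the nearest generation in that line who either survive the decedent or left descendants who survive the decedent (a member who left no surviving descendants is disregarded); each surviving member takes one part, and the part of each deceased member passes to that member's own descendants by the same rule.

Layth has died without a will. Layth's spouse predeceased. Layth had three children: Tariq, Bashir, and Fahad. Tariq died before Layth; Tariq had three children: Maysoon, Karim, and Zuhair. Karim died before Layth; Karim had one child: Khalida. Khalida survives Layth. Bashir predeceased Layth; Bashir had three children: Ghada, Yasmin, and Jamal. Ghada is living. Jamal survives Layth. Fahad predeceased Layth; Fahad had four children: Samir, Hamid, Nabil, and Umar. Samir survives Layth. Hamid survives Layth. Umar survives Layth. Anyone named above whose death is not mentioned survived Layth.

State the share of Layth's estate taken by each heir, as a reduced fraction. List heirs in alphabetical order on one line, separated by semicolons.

Ghada 1/9; Hamid 1/12; Jamal 1/9; Khalida 1/9; Maysoon 1/9; Nabil 1/12; Samir 1/12; Umar 1/12; Yasmin 1/9; Zuhair 1/9

There is no surviving spouse, so the entire estate passes to Layth's descendants per stirpes.
The estate is divided into 3 equal shares of 1/3 among Tariq, Bashir, Fahad.
Tariq predeceased; the 1/3 allotted to Tariq's branch passes to Tariq's issue by representation.
The 1/3 is divided into 3 equal shares of 1/9 among Maysoon, Karim, Zuhair.
Maysoon is living and takes 1/9.
Karim predeceased; the 1/9 allotted to Karim's branch passes to Karim's issue by representation.
Khalida is the sole taker at this level and receives the full 1/9.
Zuhair is living and takes 1/9.
Bashir predeceased; the 1/3 allotted to Bashir's branch passes to Bashir's issue by representation.
The 1/3 is divided into 3 equal shares of 1/9 among Ghada, Yasmin, Jamal.
Ghada is living and takes 1/9.
Yasmin is living and takes 1/9.
Jamal is living and takes 1/9.
Fahad predeceased; the 1/3 allotted to Fahad's branch passes to Fahad's issue by representation.
The 1/3 is divided into 4 equal shares of 1/12 among Samir, Hamid, Nabil, Umar.
Samir is living and takes 1/12.
Hamid is living and takes 1/12.
Nabil is living and takes 1/12.
Umar is living and takes 1/12.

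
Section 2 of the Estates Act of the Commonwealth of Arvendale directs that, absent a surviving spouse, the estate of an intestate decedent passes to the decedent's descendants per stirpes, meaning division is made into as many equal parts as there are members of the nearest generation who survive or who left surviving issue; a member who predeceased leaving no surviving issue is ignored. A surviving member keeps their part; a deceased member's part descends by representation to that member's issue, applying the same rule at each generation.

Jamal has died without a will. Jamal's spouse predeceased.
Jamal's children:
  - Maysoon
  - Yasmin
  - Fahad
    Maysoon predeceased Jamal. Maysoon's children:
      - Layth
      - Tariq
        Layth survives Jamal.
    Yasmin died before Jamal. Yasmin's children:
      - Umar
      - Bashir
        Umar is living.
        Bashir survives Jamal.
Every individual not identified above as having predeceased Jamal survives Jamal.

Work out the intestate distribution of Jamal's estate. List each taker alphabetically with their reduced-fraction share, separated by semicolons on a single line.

There is no surviving spouse, so the entire estate passes to Jamal's descendants per stirpes.
The estate is divided into 3 equal shares of 1/3 among Maysoon, Yasmin, Fahad.
Maysoon predeceased; the 1/3 allotted to Maysoon's branch passes to Maysoon's issue by representation.
The 1/3 is divided into 2 equal shares of 1/6 among Layth, Tariq.
Layth is living and takes 1/6.
Tariq is living and takes 1/6.
Yasmin predeceased; the 1/3 allotted to Yasmin's branch passes to Yasmin's issue by representation.
The 1/3 is divided into 2 equal shares of 1/6 among Umar, Bashir.
Umar is living and takes 1/6.
Bashir is living and takes 1/6.
Fahad is living and takes 1/3.

Bashir 1/6; Fahad 1/3; Layth 1/6; Tariq 1/6; Umar 1/6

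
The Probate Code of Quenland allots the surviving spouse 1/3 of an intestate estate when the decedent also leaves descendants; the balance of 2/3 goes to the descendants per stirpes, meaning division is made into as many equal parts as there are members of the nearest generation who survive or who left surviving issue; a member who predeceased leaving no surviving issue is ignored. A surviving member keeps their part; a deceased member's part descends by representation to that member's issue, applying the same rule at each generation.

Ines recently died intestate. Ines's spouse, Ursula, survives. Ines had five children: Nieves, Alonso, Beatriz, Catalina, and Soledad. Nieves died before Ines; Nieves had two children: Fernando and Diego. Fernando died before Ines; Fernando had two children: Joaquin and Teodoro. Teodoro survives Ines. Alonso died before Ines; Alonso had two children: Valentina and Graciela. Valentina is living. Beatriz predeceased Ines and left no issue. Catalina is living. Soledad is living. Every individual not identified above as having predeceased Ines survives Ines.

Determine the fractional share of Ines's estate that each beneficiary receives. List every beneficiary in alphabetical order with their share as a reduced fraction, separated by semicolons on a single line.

Ursula, as surviving spouse, takes 1/3.
The remaining 2/3 passes to Ines's descendants per stirpes.
Beatriz left no surviving issue, so that branch lapses and is disregarded.
The 2/3 is divided into 4 equal shares of 1/6 among Nieves, Alonso, Catalina, Soledad.
Nieves predeceased; the 1/6 allotted to Nieves's branch passes to Nieves's issue by representation.
The 1/6 is divided into 2 equal shares of 1/12 among Fernando, Diego.
Fernando predeceased; the 1/12 allotted to Fernando's branch passes to Fernando's issue by representation.
The 1/12 is divided into 2 equal shares of 1/24 among Joaquin, Teodoro.
Joaquin is living and takes 1/24.
Teodoro is living and takes 1/24.
Diego is living and takes 1/12.
Alonso predeceased; the 1/6 allotted to Alonso's branch passes to Alonso's issue by representation.
The 1/6 is divided into 2 equal shares of 1/12 among Valentina, Graciela.
Valentina is living and takes 1/12.
Graciela is living and takes 1/12.
Catalina is living and takes 1/6.
Soledad is living and takes 1/6.

Catalina 1/6; Diego 1/12; Graciela 1/12; Joaquin 1/24; Soledad 1/6; Teodoro 1/24; Ursula 1/3; Valentina 1/12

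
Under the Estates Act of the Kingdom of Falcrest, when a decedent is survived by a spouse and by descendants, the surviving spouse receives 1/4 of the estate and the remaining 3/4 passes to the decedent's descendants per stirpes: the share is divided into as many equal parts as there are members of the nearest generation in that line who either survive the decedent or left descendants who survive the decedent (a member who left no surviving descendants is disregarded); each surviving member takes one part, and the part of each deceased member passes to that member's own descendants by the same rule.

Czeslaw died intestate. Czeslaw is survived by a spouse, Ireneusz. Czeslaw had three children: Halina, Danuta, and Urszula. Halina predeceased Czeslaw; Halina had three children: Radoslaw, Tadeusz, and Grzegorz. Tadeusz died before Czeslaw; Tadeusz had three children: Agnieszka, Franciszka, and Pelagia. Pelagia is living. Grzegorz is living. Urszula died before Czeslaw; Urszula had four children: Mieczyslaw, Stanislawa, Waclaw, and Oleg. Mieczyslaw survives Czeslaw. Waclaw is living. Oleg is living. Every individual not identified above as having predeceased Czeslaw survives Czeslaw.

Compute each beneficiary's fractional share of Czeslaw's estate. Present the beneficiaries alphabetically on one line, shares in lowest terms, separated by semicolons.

Ireneusz, as surviving spouse, takes 1/4.
The remaining 3/4 passes to Czeslaw's descendants per stirpes.
The 3/4 is divided into 3 equal shares of 1/4 among Halina, Danuta, Urszula.
Halina predeceased; the 1/4 allotted to Halina's branch passes to Halina's issue by representation.
The 1/4 is divided into 3 equal shares of 1/12 among Radoslaw, Tadeusz, Grzegorz.
Radoslaw is living and takes 1/12.
Tadeusz predeceased; the 1/12 allotted to Tadeusz's branch passes to Tadeusz's issue by representation.
The 1/12 is divided into 3 equal shares of 1/36 among Agnieszka, Franciszka, Pelagia.
Agnieszka is living and takes 1/36.
Franciszka is living and takes 1/36.
Pelagia is living and takes 1/36.
Grzegorz is living and takes 1/12.
Danuta is living and takes 1/4.
Urszula predeceased; the 1/4 allotted to Urszula's branch passes to Urszula's issue by representation.
The 1/4 is divided into 4 equal shares of 1/16 among Mieczyslaw, Stanislawa, Waclaw, Oleg.
Mieczyslaw is living and takes 1/16.
Stanislawa is living and takes 1/16.
Waclaw is living and takes 1/16.
Oleg is living and takes 1/16.

Agnieszka 1/36; Danuta 1/4; Franciszka 1/36; Grzegorz 1/12; Ireneusz 1/4; Mieczyslaw 1/16; Oleg 1/16; Pelagia 1/36; Radoslaw 1/12; Stanislawa 1/16; Waclaw 1/16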